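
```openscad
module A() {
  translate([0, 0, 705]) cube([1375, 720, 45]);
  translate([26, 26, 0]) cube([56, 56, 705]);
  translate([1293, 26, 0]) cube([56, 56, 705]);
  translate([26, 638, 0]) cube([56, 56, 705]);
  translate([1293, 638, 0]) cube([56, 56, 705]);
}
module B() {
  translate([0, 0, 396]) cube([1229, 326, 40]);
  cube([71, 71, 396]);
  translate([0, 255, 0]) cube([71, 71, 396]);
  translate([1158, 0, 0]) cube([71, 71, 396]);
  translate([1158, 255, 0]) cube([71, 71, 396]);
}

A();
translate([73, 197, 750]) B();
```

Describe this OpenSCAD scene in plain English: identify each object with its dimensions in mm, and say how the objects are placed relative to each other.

A is a table: top 1375 mm (x) × 720 mm (y), 45 mm thick, upper face at z = 750 mm, on four 56×56 mm square legs, each inset 26 mm from the nearest pair of top edges, running from z = 0 to the bottom of the top.

B is a bench: a 1229×326 mm seat slab, 40 mm thick, top at z = 436 mm, on four 71×71 mm square legs flush with the seat corners and standing on z = 0.

The bench is on top of the table, centred.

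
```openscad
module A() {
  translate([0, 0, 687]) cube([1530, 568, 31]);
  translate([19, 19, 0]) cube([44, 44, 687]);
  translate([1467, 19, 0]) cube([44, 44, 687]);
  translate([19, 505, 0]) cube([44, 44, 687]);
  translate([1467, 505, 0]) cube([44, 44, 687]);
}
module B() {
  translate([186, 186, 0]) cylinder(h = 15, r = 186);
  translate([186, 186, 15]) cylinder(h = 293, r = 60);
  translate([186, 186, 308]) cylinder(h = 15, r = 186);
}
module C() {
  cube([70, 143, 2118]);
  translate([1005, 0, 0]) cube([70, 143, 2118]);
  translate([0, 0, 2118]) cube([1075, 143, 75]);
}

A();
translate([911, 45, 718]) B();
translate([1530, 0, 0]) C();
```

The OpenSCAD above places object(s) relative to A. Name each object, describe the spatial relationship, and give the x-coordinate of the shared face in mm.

A is a table. B is a spool. C is a door frame. The spool is on top of the table. The door frame is against the table's +x side, with their −y faces flush. The x-coordinate of the shared face is 1530 mm.

The table's +x face and the door frame's −x face are both at x = 1530 mm.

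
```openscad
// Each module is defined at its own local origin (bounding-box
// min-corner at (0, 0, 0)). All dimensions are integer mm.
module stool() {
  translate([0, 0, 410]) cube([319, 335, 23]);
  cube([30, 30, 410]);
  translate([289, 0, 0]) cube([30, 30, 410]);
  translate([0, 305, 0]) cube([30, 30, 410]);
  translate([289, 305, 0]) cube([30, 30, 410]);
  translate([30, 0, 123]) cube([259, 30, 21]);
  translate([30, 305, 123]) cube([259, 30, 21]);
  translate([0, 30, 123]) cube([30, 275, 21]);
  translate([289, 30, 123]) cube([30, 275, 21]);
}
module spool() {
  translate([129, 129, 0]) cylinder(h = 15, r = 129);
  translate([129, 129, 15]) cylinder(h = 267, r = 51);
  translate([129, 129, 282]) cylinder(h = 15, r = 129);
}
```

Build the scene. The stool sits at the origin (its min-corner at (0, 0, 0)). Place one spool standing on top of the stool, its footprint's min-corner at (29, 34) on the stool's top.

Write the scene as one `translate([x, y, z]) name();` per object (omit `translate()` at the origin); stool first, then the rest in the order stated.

stool();
translate([29, 34, 433]) spool();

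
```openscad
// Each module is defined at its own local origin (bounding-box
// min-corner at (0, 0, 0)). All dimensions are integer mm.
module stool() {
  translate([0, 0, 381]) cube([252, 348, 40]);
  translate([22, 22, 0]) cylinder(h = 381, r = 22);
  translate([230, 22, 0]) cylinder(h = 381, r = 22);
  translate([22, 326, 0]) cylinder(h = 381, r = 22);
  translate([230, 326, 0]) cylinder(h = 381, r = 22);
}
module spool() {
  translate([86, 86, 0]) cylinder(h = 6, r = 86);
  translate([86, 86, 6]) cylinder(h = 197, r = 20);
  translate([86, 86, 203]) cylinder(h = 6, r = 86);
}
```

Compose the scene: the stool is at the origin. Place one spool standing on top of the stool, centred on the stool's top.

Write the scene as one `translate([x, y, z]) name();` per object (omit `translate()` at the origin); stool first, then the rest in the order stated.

stool();
translate([40, 88, 421]) spool();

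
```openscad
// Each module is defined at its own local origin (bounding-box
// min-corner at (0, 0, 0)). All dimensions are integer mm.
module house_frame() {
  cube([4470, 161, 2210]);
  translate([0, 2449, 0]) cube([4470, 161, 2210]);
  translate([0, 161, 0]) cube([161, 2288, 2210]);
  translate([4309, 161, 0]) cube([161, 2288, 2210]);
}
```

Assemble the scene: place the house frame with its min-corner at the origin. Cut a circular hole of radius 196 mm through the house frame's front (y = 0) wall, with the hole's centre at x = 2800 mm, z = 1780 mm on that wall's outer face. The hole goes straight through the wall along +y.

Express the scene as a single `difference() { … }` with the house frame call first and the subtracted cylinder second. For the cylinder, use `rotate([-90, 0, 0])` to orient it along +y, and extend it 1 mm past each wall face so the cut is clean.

difference() {
  house_frame();
  translate([2800, -1, 1780]) rotate([-90, 0, 0]) cylinder(h = 163, r = 196);
}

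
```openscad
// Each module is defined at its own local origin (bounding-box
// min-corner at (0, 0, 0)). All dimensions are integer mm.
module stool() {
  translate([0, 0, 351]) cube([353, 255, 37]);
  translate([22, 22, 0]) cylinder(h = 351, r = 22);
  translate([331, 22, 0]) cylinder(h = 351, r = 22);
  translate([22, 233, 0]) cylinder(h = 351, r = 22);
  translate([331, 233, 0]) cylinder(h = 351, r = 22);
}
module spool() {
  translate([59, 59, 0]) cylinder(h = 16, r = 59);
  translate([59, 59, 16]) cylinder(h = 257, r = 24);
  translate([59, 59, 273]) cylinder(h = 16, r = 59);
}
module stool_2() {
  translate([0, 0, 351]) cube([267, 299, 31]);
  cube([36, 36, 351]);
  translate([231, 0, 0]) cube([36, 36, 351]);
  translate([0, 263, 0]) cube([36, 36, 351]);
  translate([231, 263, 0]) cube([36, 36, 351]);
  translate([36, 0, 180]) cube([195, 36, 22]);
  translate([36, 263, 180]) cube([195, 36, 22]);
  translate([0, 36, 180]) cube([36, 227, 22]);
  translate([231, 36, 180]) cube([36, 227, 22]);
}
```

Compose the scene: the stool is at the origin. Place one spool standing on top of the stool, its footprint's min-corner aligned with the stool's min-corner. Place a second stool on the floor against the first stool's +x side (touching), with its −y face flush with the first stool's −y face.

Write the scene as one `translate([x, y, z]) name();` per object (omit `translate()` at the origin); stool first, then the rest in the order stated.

stool();
translate([0, 0, 388]) spool();
translate([353, 0, 0]) stool_2();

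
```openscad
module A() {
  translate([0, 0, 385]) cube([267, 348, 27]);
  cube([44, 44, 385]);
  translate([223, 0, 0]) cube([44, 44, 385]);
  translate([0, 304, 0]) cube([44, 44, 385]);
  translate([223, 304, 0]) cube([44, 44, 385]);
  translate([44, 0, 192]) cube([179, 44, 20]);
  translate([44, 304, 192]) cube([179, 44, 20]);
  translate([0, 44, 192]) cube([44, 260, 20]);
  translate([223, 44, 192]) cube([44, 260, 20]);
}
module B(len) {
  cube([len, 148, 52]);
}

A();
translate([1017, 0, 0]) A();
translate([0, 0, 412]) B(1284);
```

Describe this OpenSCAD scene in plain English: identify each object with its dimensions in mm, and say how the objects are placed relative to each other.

A is a simple wooden stool: a rectangular seat 267 mm (x) by 348 mm (y), 27 mm thick, top face at z = 412 mm, on four square legs, each 44×44 mm in cross-section. The legs rest on z = 0, each flush with a corner of the seat. Four stretchers, 44 mm wide and 20 mm tall, connect adjacent legs with their undersides at z = 192 mm, each running between the inner faces of the legs it joins and aligned with the legs' outer faces on the other axis.

B is a rectangular beam 1284 mm long (x), 148 mm deep (y), 52 mm thick (z).

The beam spans the tops of two stools placed 750 mm apart, resting at z = 412 mm.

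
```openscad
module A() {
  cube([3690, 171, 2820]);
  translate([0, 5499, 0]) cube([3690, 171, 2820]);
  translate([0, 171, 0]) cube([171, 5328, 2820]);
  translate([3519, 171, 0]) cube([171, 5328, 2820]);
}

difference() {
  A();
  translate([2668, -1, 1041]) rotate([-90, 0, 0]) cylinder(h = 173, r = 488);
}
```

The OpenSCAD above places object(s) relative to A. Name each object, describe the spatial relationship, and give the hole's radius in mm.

The subtracted cylinder has r = 488 mm.

A is a house frame. The house frame has a circular hole through its front wall. The hole's radius is 488 mm.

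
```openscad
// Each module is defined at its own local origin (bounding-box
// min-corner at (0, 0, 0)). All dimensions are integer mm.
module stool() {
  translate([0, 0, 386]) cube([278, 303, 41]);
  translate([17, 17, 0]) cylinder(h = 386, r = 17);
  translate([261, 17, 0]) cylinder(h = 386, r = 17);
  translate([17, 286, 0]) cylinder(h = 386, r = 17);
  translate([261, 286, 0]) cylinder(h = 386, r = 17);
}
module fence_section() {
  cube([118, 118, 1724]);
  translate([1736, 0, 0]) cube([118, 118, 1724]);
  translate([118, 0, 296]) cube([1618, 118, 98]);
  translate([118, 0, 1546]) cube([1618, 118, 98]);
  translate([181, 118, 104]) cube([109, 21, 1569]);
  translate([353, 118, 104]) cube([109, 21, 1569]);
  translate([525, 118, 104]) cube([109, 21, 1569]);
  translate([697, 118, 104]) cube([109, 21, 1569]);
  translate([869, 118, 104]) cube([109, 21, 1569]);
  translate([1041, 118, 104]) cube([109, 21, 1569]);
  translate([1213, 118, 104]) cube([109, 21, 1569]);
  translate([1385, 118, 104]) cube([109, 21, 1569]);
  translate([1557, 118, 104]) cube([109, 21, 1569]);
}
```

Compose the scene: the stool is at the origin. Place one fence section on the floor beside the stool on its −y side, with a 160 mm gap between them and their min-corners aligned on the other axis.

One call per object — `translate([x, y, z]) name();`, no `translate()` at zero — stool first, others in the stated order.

stool();
translate([0, -299, 0]) fence_section();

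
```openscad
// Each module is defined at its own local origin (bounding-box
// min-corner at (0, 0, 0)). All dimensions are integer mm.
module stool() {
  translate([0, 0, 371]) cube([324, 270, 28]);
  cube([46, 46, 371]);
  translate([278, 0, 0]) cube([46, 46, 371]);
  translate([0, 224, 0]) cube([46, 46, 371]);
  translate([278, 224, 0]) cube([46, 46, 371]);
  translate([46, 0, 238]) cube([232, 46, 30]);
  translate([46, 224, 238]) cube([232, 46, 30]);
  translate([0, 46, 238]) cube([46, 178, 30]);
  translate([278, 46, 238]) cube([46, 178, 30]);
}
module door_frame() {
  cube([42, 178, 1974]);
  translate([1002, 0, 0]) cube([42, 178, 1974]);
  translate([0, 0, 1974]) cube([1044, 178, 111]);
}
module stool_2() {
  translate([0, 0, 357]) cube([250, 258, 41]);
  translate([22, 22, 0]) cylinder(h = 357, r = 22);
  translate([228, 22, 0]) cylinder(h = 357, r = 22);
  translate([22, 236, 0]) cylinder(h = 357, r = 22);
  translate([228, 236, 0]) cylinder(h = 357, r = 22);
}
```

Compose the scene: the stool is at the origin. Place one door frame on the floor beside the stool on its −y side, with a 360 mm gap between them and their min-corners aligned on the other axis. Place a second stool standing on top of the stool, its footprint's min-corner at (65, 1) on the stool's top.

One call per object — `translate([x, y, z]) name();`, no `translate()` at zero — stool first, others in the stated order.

stool();
translate([0, -538, 0]) door_frame();
translate([65, 1, 399]) stool_2();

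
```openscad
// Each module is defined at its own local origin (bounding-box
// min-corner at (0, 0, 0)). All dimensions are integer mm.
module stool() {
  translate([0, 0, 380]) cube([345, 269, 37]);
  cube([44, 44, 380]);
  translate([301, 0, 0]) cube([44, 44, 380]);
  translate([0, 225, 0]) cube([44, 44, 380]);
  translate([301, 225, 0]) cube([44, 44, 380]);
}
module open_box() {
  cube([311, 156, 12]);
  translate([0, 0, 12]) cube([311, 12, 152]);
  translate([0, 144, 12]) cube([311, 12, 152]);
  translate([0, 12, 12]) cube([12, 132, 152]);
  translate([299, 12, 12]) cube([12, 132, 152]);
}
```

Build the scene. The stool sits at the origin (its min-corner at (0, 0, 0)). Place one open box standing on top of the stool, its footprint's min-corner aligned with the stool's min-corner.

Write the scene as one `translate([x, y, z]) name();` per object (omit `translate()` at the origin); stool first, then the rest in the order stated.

stool();
translate([0, 0, 417]) open_box();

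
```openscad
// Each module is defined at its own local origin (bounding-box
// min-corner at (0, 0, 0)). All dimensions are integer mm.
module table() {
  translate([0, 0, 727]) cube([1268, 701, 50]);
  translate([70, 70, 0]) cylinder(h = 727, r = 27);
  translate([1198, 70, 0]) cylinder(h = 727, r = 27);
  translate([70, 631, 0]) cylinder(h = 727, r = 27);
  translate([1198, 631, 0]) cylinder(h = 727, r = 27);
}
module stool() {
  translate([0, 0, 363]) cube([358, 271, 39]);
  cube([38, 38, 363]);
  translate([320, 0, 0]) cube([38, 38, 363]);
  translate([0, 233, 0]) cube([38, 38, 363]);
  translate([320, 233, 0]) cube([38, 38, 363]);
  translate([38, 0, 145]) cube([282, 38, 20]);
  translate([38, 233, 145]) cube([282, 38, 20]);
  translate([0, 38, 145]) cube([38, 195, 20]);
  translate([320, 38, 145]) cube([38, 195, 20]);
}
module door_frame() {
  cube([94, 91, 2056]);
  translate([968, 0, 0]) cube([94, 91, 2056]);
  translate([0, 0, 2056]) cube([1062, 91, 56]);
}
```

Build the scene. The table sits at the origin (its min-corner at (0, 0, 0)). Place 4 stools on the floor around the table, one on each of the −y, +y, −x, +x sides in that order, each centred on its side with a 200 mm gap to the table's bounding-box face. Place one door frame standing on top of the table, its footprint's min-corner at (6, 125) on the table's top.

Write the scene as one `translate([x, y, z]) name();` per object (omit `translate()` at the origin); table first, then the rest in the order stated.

table();
translate([455, -471, 0]) stool();
translate([455, 901, 0]) stool();
translate([-558, 215, 0]) stool();
translate([1468, 215, 0]) stool();
translate([6, 125, 777]) door_frame();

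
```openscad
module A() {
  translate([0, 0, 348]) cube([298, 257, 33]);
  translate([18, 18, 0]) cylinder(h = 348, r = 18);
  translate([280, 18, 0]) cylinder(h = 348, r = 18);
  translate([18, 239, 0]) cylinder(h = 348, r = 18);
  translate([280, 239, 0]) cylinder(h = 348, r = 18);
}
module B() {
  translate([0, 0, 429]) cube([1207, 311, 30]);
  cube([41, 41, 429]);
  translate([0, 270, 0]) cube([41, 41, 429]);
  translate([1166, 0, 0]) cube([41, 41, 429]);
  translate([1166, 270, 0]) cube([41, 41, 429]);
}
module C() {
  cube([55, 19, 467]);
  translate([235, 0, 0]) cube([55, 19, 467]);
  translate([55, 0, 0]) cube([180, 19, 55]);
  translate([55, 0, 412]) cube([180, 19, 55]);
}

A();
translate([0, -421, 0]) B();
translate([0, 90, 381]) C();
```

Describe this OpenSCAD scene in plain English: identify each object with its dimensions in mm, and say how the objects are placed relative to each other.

A is a four-legged stool. The seat is 298×257 mm, 33 mm thick, top at z = 381 mm. It stands on four round legs, each 36 mm in diameter, from z = 0 to the seat underside, each leg's axis is inset half a diameter from the nearest pair of seat edges (so the leg's bounding box is flush with the corner).

B is a long wooden bench with a 1207 mm (x) × 311 mm (y) seat, 30 mm thick, its top surface 459 mm above the floor. Four 41 mm square legs at the seat corners, flush with the edges, run from z = 0 to the seat underside.

C is a picture frame with a 180×357 mm rectangular opening (x by z) and a uniform 55 mm border on every side. Frame depth is 19 mm along y. It is built from two vertical stiles running the full outside height and two horizontal rails spanning the gap between the stiles.

The bench is on the floor beside the stool on its −y side. The picture frame is on top of the stool.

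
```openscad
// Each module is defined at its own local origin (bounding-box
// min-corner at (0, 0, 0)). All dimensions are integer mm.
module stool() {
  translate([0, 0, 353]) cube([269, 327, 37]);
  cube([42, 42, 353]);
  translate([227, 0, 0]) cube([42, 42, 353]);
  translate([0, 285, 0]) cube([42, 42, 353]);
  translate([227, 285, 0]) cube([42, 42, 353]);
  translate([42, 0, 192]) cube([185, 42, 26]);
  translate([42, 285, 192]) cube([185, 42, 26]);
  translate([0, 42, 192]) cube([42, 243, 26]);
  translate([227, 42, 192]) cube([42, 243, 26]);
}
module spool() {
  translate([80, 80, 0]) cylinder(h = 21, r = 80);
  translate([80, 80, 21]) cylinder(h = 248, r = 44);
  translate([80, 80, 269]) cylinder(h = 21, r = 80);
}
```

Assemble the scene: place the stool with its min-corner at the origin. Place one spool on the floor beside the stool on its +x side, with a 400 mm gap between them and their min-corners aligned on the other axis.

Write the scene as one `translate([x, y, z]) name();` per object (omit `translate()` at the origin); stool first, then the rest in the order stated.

stool();
translate([669, 0, 0]) spool();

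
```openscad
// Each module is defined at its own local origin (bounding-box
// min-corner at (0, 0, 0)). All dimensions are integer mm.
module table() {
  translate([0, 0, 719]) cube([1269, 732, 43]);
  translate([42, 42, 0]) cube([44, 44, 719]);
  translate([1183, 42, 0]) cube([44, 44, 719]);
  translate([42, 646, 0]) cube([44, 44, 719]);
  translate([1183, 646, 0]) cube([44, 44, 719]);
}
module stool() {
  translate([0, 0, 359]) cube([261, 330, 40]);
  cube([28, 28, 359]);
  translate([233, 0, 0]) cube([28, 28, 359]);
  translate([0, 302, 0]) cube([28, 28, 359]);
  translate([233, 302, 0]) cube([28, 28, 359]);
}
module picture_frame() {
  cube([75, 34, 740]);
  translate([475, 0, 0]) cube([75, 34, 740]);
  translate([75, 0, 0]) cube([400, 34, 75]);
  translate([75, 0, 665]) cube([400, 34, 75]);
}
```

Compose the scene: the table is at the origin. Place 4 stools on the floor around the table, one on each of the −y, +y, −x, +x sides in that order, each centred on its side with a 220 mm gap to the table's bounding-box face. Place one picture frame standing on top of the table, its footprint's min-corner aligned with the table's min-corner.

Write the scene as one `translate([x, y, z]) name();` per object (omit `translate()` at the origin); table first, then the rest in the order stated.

table();
translate([504, -550, 0]) stool();
translate([504, 952, 0]) stool();
translate([-481, 201, 0]) stool();
translate([1489, 201, 0]) stool();
translate([0, 0, 762]) picture_frame();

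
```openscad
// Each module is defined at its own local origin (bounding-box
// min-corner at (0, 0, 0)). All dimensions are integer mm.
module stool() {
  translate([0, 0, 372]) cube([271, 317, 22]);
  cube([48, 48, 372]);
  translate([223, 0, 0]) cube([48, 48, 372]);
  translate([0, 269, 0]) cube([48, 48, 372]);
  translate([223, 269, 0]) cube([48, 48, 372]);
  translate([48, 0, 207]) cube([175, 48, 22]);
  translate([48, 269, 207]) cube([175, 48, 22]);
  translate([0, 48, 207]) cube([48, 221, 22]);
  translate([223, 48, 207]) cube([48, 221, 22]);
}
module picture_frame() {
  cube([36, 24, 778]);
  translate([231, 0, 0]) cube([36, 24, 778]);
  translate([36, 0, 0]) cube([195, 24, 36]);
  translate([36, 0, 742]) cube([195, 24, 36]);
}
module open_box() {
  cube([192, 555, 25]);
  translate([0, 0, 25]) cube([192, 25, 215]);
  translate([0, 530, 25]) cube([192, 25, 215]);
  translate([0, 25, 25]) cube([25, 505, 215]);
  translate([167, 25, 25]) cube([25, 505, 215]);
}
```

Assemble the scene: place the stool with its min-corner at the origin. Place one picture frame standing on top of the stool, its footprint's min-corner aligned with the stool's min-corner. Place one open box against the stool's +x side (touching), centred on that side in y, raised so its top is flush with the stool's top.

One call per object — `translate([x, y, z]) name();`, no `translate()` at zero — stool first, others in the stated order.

stool();
translate([0, 0, 394]) picture_frame();
translate([271, -119, 154]) open_box();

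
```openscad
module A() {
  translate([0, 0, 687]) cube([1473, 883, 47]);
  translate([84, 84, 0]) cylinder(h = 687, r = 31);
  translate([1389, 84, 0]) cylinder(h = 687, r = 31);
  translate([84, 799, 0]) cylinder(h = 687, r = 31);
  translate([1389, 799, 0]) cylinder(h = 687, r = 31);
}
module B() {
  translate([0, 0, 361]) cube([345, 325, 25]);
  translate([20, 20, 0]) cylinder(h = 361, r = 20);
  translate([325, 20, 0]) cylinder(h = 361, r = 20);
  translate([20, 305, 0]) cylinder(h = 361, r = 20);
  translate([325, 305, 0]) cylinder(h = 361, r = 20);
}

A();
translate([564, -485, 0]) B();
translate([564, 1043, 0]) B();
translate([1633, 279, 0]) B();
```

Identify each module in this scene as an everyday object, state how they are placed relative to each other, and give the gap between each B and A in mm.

Each stool's nearest face is 160 mm from the table's bounding box.

A is a table. B is a stool. Three stools sit around the table at the −y, +y, +x sides. The gap between each stool and the table is 160 mm.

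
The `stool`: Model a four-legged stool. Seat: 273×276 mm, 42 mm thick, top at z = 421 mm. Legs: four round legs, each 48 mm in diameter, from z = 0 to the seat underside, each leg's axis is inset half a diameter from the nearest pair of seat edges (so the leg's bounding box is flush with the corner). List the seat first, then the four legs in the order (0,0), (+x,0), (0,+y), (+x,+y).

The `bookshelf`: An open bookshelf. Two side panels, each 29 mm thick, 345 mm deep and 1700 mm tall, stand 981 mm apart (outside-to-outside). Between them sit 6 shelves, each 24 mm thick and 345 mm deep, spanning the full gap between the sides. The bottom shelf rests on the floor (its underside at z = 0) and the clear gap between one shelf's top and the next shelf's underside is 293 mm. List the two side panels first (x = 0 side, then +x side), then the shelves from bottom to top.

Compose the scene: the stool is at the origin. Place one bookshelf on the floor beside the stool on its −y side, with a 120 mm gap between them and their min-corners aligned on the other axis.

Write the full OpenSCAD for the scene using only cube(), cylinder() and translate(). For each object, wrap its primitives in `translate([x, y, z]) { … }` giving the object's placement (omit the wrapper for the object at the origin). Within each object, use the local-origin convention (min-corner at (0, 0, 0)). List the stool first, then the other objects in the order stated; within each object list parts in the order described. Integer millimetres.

translate([0, 0, 379]) cube([273, 276, 42]);
translate([24, 24, 0]) cylinder(h = 379, r = 24);
translate([249, 24, 0]) cylinder(h = 379, r = 24);
translate([24, 252, 0]) cylinder(h = 379, r = 24);
translate([249, 252, 0]) cylinder(h = 379, r = 24);
translate([0, -465, 0]) {
  cube([29, 345, 1700]);
  translate([952, 0, 0]) cube([29, 345, 1700]);
  translate([29, 0, 0]) cube([923, 345, 24]);
  translate([29, 0, 317]) cube([923, 345, 24]);
  translate([29, 0, 634]) cube([923, 345, 24]);
  translate([29, 0, 951]) cube([923, 345, 24]);
  translate([29, 0, 1268]) cube([923, 345, 24]);
  translate([29, 0, 1585]) cube([923, 345, 24]);
}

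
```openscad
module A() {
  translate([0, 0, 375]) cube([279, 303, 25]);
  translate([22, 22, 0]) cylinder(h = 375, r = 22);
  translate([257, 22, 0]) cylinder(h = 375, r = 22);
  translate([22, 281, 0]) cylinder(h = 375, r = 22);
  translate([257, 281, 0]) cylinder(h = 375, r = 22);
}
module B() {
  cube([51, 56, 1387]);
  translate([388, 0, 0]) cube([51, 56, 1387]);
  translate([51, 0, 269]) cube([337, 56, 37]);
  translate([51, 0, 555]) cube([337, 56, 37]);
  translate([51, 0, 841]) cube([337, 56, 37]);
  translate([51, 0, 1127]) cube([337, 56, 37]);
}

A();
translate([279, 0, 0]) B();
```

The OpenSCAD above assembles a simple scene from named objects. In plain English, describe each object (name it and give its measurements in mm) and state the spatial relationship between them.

A is a four-legged stool. The seat is 279×303 mm, 25 mm thick, top at z = 400 mm. It stands on four round legs, each 44 mm in diameter, from z = 0 to the seat underside, each leg's axis is inset half a diameter from the nearest pair of seat edges (so the leg's bounding box is flush with the corner).

B is a straight ladder. Two 51×56 mm vertical rails, 1387 mm tall, stand 439 mm apart (outside-to-outside) with their front faces coplanar on the −y side. 4 rungs, each 56 mm deep and 37 mm tall, span between the inner faces of the rails, front faces flush with the rails. The lowest rung's underside is at z = 269 mm and rungs are spaced 286 mm apart (underside to underside).

The ladder is against the stool's +x side, with their −y faces flush.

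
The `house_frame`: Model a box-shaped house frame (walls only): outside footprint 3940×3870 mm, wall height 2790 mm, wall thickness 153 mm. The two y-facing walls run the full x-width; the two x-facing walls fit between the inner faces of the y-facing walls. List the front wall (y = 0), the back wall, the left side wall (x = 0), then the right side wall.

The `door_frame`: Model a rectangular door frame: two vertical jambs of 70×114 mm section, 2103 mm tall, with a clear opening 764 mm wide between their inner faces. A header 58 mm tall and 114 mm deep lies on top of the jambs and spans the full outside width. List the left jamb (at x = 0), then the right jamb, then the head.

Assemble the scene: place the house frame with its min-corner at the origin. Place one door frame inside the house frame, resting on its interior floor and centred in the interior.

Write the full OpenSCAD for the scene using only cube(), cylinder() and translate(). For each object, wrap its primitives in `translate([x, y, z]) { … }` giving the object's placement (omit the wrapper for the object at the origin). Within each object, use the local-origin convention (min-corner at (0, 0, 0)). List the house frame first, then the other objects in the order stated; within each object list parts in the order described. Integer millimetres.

cube([3940, 153, 2790]);
translate([0, 3717, 0]) cube([3940, 153, 2790]);
translate([0, 153, 0]) cube([153, 3564, 2790]);
translate([3787, 153, 0]) cube([153, 3564, 2790]);
translate([1518, 1878, 0]) {
  cube([70, 114, 2103]);
  translate([834, 0, 0]) cube([70, 114, 2103]);
  translate([0, 0, 2103]) cube([904, 114, 58]);
}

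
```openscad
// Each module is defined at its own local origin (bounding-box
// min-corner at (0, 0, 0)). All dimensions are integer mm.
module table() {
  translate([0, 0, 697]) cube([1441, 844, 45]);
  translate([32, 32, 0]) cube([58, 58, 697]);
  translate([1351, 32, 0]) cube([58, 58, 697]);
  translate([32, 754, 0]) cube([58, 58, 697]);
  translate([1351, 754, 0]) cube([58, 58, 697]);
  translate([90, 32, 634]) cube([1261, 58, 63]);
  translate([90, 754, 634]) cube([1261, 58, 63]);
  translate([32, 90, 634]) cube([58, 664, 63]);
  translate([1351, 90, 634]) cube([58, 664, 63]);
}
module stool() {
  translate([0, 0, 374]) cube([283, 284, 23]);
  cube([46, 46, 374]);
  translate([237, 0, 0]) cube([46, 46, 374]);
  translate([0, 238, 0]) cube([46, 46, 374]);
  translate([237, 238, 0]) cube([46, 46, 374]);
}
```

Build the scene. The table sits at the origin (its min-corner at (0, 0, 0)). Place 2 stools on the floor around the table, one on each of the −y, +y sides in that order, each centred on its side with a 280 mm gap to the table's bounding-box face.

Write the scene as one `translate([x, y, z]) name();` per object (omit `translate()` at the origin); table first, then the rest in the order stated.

table();
translate([579, -564, 0]) stool();
translate([579, 1124, 0]) stool();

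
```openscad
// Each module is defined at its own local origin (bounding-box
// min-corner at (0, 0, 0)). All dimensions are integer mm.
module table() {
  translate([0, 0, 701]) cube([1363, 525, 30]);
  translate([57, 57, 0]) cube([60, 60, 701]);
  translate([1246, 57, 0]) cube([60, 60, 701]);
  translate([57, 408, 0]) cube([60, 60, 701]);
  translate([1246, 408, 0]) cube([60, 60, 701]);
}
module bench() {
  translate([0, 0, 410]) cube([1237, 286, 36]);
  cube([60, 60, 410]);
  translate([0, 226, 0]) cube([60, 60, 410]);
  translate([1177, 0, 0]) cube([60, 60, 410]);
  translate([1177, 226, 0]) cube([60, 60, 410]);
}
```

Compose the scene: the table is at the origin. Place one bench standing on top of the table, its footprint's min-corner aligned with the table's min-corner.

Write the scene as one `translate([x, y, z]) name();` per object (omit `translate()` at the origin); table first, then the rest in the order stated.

table();
translate([0, 0, 731]) bench();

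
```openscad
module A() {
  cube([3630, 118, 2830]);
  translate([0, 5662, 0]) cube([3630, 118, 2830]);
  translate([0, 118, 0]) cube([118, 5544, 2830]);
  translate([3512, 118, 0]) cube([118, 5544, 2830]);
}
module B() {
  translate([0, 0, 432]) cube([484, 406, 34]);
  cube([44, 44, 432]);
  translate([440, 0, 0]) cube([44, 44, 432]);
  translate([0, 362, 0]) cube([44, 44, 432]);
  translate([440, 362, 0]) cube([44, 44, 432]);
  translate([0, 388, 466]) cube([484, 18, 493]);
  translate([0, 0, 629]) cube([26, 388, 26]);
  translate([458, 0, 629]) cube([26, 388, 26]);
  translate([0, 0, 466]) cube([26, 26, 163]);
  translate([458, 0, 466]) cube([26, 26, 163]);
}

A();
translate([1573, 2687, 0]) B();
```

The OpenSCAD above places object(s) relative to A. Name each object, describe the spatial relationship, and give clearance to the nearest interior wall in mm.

Clearances: x = 1455, y = 2569; minimum 1455 mm.

A is a house frame. B is a chair. The chair sits inside the house frame, centred. The clearance to the nearest interior wall is 1455 mm.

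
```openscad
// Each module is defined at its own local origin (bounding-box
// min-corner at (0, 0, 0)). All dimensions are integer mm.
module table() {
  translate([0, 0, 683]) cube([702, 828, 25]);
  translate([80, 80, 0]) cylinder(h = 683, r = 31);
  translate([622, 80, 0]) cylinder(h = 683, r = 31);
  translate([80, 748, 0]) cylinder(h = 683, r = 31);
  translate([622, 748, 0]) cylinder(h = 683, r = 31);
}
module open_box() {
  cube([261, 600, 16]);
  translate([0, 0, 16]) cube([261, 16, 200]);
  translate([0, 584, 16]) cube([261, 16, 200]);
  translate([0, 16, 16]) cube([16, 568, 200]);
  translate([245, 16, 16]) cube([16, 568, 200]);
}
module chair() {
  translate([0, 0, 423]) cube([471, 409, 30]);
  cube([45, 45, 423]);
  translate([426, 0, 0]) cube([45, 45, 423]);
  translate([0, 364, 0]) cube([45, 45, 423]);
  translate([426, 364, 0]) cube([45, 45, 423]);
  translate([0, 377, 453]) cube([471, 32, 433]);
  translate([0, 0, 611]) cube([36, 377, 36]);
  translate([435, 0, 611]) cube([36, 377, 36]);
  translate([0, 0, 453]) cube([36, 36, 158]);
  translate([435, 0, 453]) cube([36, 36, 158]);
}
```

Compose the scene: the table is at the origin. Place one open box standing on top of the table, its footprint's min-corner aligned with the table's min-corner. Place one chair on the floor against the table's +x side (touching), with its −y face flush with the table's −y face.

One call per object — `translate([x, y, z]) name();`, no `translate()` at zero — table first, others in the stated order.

table();
translate([0, 0, 708]) open_box();
translate([702, 0, 0]) chair();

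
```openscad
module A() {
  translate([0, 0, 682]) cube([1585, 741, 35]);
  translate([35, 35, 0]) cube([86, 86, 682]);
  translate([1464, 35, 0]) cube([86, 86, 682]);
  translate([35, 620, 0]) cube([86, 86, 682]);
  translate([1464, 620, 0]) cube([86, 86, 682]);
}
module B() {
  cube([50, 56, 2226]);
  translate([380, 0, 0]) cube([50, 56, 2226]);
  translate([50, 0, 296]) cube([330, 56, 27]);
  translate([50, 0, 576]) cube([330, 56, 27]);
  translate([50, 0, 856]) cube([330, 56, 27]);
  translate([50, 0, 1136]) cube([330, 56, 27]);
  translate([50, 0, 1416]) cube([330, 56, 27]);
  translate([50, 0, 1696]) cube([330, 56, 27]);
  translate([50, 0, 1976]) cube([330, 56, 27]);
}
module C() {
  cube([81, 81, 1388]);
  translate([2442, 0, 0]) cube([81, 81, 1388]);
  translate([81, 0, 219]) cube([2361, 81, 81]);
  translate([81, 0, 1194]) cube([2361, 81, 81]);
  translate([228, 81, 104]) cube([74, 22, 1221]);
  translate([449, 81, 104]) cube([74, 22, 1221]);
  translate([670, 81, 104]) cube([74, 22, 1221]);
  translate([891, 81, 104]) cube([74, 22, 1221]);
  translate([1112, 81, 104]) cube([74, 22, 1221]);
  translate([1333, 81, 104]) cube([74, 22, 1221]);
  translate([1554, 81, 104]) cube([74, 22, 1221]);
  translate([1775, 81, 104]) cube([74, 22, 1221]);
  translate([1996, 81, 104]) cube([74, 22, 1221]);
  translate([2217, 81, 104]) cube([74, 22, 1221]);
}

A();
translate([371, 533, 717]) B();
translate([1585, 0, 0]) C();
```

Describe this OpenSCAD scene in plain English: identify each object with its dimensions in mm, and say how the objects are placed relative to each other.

A is a table with a 1585×741 mm rectangular top, 35 mm thick, top surface at z = 717 mm, supported by four 86×86 mm square legs, each inset 35 mm from the nearest pair of top edges, running from the floor.

B is a wooden ladder with two side rails of 50×56 mm section and 2226 mm height, set 430 mm apart overall. Between them run 7 rectangular rungs (56 mm deep, 27 mm thick), front faces flush with the rails' −y face. The bottom of the first rung is 296 mm above the floor and each subsequent rung is 280 mm higher than the one below.

C is a fence section. Two 81×81 mm posts, 1388 mm tall, stand on the floor with a clear span of 2361 mm between their inner faces. Two horizontal rails of 81×81 mm section span the gap between the posts with their undersides at z = 219 mm and z = 1194 mm, flush with the posts' −y face. 10 pickets, each 74 mm wide, 22 mm thick and 1221 mm tall, are fixed to the +y face of the rails with their bottoms at z = 104 mm, evenly spaced across the span with equal gaps (rounded down to the nearest mm) at the −x end and between each pair — any rounding remainder accumulates at the +x end.

The ladder is on top of the table. The fence section is against the table's +x side, with their −y faces flush.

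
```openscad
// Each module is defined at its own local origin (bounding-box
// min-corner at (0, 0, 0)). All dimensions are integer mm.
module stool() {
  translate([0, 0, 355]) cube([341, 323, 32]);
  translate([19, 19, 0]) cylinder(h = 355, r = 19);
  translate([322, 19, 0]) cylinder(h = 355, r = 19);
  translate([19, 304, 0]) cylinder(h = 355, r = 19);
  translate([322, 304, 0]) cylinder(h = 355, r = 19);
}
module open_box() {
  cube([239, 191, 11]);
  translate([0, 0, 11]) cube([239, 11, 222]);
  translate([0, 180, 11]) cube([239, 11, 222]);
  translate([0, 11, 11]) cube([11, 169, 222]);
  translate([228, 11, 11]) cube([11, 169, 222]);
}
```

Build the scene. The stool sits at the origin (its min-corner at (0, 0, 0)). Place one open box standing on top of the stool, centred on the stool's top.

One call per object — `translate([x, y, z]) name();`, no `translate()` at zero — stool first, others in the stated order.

stool();
translate([51, 66, 387]) open_box();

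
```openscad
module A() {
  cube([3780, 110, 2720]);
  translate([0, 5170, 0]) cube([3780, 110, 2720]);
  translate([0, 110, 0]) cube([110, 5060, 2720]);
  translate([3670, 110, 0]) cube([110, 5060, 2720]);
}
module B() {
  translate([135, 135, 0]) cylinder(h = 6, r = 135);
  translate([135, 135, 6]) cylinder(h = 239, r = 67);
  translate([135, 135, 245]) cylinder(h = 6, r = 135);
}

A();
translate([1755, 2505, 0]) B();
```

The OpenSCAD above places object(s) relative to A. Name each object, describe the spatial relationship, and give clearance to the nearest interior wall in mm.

Clearances: x = 1645, y = 2395; minimum 1645 mm.

A is a house frame. B is a spool. The spool sits inside the house frame, centred. The clearance to the nearest interior wall is 1645 mm.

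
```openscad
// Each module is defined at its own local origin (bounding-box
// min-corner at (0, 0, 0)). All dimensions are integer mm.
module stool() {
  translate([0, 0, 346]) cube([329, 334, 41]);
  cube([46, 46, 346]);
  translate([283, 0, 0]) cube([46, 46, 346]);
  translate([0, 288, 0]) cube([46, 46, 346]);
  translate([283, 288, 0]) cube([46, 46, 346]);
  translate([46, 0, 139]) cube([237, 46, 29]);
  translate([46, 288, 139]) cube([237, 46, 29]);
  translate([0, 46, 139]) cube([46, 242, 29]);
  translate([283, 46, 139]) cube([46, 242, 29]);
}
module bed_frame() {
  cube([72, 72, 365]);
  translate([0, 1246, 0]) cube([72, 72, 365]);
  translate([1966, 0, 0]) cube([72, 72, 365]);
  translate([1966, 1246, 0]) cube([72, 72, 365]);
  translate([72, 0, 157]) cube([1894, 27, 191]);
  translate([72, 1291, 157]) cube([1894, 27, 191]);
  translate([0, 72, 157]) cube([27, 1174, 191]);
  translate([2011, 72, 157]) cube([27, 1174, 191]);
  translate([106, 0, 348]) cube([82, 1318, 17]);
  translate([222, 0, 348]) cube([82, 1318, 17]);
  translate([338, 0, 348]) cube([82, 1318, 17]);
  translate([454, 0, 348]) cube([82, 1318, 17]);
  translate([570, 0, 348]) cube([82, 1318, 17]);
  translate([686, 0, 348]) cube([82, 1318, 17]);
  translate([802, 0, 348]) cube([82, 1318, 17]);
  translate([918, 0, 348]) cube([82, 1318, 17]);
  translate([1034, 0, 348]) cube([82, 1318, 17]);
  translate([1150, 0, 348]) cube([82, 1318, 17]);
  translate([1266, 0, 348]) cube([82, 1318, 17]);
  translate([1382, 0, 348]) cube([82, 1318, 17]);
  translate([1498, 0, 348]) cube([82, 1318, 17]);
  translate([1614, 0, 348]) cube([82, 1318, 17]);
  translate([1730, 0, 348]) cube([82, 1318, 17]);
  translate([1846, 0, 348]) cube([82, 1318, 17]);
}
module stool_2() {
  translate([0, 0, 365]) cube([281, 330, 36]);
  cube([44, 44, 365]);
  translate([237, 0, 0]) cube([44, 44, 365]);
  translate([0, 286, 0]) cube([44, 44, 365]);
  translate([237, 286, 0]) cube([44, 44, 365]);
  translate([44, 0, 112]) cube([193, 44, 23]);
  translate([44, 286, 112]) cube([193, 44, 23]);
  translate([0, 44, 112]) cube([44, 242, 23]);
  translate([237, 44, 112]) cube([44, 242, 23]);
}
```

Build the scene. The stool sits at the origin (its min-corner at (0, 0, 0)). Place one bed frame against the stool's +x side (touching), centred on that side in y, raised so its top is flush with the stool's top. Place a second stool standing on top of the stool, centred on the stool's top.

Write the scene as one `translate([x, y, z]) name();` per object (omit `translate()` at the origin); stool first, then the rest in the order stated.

stool();
translate([329, -492, 22]) bed_frame();
translate([24, 2, 387]) stool_2();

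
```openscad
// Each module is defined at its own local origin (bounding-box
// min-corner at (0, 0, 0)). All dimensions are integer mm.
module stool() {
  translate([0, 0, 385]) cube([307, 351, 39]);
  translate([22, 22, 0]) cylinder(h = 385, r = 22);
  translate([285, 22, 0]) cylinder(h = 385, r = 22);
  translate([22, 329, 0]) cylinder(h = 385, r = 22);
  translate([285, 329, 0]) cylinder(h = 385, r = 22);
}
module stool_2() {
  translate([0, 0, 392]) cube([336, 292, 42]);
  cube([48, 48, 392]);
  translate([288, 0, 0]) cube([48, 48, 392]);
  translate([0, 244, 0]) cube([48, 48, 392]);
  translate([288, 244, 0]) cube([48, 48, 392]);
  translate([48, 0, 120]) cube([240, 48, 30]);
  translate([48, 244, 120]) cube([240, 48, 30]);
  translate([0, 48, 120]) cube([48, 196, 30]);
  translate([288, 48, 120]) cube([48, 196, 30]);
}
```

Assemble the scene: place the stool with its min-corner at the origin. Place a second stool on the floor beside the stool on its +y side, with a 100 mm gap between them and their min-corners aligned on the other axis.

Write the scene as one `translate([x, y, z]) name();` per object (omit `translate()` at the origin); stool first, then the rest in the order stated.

stool();
translate([0, 451, 0]) stool_2();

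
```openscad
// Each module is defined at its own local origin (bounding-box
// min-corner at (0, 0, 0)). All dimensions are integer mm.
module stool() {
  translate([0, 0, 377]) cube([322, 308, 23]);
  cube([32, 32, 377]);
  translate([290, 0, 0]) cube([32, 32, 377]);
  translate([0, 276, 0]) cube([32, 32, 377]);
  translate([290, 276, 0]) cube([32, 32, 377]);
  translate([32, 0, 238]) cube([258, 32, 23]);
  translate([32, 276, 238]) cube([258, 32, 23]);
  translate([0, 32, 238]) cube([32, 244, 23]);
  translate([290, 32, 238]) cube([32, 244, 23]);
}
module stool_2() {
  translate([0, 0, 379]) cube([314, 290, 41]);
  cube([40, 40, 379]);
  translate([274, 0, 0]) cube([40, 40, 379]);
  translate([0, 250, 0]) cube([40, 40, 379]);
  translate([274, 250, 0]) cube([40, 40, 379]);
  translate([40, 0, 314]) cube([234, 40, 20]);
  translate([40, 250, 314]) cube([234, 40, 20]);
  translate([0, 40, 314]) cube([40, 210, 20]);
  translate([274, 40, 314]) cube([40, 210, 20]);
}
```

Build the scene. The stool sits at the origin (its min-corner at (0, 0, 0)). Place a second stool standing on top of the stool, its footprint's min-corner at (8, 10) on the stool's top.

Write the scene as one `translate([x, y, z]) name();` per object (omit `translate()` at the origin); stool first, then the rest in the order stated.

stool();
translate([8, 10, 400]) stool_2();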